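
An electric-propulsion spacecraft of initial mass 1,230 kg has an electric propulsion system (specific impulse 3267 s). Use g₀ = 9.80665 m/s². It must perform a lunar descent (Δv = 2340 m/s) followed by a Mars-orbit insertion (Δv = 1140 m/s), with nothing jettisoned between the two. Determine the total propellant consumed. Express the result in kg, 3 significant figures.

total propellant consumed ≈ 127 kg

v_e = Isp · g₀ = 3267 × 9.80665 = 32038.3 m/s.
After the first burn: m = 1230 × exp(−2340/32038.3) = 1230 × 0.92957 = 1,143.37 kg.
After the second burn: m = 1,143.37 × exp(−1140/32038.3) = 1,143.37 × 0.96504 = 1,103.4 kg.
Total propellant = m₀ − m_final = 1230 − 1,103.4 = 126.6 kg.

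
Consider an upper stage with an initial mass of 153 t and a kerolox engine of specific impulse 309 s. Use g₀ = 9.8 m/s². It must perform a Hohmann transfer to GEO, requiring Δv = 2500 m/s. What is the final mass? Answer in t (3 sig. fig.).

v_e = Isp · g₀ = 309 × 9.8 = 3028.2 m/s.
m₀/m_f = exp(Δv / v_e) = exp(2500 / 3028.2) = exp(0.8256) = 2.2832.
m_f = m₀ / 2.2832 = 153 / 2.2832 = 67.0112 t.

final mass ≈ 67.0 t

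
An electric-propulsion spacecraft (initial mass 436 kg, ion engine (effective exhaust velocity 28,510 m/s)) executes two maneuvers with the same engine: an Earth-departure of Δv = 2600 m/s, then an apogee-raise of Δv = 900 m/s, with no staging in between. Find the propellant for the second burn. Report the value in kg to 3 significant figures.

propellant for the second burn ≈ 12.4 kg

After the first burn: m = 436 × exp(−2600/28510.0) = 436 × 0.91284 = 397.998 kg.
After the second burn: m = 397.998 × exp(−900/28510.0) = 397.998 × 0.96893 = 385.632 kg.
Second-burn propellant = 397.998 − 385.632 = 12.366 kg.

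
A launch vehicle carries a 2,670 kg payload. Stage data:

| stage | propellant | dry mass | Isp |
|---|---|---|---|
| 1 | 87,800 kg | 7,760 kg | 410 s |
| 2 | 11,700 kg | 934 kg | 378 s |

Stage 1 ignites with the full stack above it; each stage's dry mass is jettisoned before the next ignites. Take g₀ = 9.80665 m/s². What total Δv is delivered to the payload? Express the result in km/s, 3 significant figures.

Ignition mass of stage 1 = 87,800+7,760 + 11,700+934 + 2,670 = 110,864 kg.
Stage 1: m₀ = 110,864 kg, m_f = 110,864 − 87,800 = 23,064 kg; Δv = 410×9.80665×ln(4.807) = 4020.7×1.5700 ≈ 6313 m/s.
Stage 2: m₀ = 15,304 kg, m_f = 15,304 − 11,700 = 3,604 kg; Δv = 378×9.80665×ln(4.246) = 3706.9×1.4461 ≈ 5360 m/s.
Total Δv = 6313 + 5360 = 11673 m/s.

Δv ≈ 11.7 km/s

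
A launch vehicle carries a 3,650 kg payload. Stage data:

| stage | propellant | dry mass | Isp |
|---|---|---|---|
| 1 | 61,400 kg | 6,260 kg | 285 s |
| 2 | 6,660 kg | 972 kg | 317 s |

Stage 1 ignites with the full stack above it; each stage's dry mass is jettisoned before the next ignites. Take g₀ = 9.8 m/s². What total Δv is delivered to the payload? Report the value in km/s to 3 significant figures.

Ignition mass of stage 1 = 61,400+6,260 + 6,660+972 + 3,650 = 78,942 kg.
Stage 1: m₀ = 78,942 kg, m_f = 78,942 − 61,400 = 17,542 kg; Δv = 285×9.8×ln(4.5) = 2793.0×1.5041 ≈ 4201 m/s.
Stage 2: m₀ = 11,282 kg, m_f = 11,282 − 6,660 = 4,622 kg; Δv = 317×9.8×ln(2.441) = 3106.6×0.8924 ≈ 2772 m/s.
Total Δv = 4201 + 2772 = 6973 m/s.

Δv ≈ 6.97 km/s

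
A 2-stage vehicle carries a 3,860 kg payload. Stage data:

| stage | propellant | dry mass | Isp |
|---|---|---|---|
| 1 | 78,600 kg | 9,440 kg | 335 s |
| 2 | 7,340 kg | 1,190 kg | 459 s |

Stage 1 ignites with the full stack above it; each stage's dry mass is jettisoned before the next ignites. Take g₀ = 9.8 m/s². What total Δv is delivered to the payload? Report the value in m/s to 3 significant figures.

Δv ≈ 9050 m/s

Ignition mass of stage 1 = 78,600+9,440 + 7,340+1,190 + 3,860 = 100,430 kg.
Stage 1: m₀ = 100,430 kg, m_f = 100,430 − 78,600 = 21,830 kg; Δv = 335×9.8×ln(4.601) = 3283.0×1.5262 ≈ 5010 m/s.
Stage 2: m₀ = 12,390 kg, m_f = 12,390 − 7,340 = 5,050 kg; Δv = 459×9.8×ln(2.453) = 4498.2×0.8975 ≈ 4037 m/s.
Total Δv = 5010 + 4037 = 9047 m/s.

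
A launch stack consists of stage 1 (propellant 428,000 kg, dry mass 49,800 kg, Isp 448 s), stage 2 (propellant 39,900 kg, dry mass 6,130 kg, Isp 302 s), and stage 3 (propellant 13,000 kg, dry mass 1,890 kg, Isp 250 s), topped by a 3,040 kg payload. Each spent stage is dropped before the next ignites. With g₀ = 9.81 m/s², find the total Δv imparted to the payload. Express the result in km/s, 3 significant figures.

Ignition mass of stage 1 = 428,000+49,800 + 39,900+6,130 + 13,000+1,890 + 3,040 = 541,760 kg.
Stage 1: m₀ = 541,760 kg, m_f = 541,760 − 428,000 = 113,760 kg; Δv = 448×9.81×ln(4.762) = 4394.9×1.5607 ≈ 6859 m/s.
Stage 2: m₀ = 63,960 kg, m_f = 63,960 − 39,900 = 24,060 kg; Δv = 302×9.81×ln(2.658) = 2962.6×0.9777 ≈ 2897 m/s.
Stage 3: m₀ = 17,930 kg, m_f = 17,930 − 13,000 = 4,930 kg; Δv = 250×9.81×ln(3.637) = 2452.5×1.2911 ≈ 3167 m/s.
Total Δv = 6859 + 2897 + 3167 = 12923 m/s.

Δv ≈ 12.9 km/s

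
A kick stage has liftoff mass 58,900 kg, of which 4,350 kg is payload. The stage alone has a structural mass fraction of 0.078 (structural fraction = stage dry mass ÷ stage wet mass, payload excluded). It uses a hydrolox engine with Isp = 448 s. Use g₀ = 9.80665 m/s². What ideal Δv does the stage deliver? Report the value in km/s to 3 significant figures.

Δv ≈ 8.45 km/s

Stage wet mass = m₀ − payload = 58,900 − 4,350 = 54,550 kg.
Stage dry mass = ε × stage wet mass = 0.078 × 54,550 = 4,254.9 kg.
Burnout mass m_f = stage dry + payload = 4,254.9 + 4,350 = 8,604.9 kg.
v_e = Isp · g₀ = 448 × 9.80665 = 4393.4 m/s.
From the ideal rocket equation, Δv = v_e · ln(58,900/8,604.9) = 4393.4 × ln(6.845) = 4393.4 × 1.9235 ≈ 8451 m/s.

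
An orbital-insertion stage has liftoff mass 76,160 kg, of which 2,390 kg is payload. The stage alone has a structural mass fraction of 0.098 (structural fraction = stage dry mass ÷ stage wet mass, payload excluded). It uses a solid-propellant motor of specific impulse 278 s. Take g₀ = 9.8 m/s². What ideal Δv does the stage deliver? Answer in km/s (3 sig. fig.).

Stage wet mass = m₀ − payload = 76,160 − 2,390 = 73,770 kg.
Stage dry mass = ε × stage wet mass = 0.098 × 73,770 = 7,229.46 kg.
Burnout mass m_f = stage dry + payload = 7,229.46 + 2,390 = 9,619.46 kg.
v_e = Isp · g₀ = 278 × 9.8 = 2724.4 m/s.
Rocket equation: Δv = v_e · ln(76,160/9,619.46) = 2724.4 × ln(7.917) = 2724.4 × 2.0690 ≈ 5637 m/s.

Δv ≈ 5.64 km/s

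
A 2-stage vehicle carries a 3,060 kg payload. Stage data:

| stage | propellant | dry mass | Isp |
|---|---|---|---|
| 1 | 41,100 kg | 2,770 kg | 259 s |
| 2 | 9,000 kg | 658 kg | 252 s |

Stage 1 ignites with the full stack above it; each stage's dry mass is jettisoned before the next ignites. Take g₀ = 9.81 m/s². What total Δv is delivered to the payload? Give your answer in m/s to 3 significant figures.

Δv ≈ 6330 m/s

Ignition mass of stage 1 = 41,100+2,770 + 9,000+658 + 3,060 = 56,588 kg.
Stage 1: m₀ = 56,588 kg, m_f = 56,588 − 41,100 = 15,488 kg; Δv = 259×9.81×ln(3.654) = 2540.8×1.2957 ≈ 3292 m/s.
Stage 2: m₀ = 12,718 kg, m_f = 12,718 − 9,000 = 3,718 kg; Δv = 252×9.81×ln(3.421) = 2472.1×1.2298 ≈ 3040 m/s.
Total Δv = 3292 + 3040 = 6332 m/s.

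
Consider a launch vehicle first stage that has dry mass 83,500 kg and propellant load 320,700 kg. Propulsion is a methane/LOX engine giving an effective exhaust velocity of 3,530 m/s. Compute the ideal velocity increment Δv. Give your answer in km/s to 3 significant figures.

m₀ = m_dry + m_prop = 83,500 + 320,700 = 404,200 kg.
From the ideal rocket equation, Δv = v_e · ln(m₀/m_f) = 3530.0 × ln(4.841) = 3530.0 × 1.5771 ≈ 5567.0 m/s.

Δv ≈ 5.57 km/s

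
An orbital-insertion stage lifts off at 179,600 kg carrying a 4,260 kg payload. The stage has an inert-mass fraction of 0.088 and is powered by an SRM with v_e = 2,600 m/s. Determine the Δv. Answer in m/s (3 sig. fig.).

Stage wet mass = m₀ − payload = 179,600 − 4,260 = 175,340 kg.
Stage dry mass = ε × stage wet mass = 0.088 × 175,340 = 15,429.9 kg.
Burnout mass m_f = stage dry + payload = 15,429.9 + 4,260 = 19,689.9 kg.
Δv = v_e · ln(179,600/19,689.9) = 2600.0 × ln(9.121) = 2600.0 × 2.2106 ≈ 5748 m/s.

Δv ≈ 5750 m/s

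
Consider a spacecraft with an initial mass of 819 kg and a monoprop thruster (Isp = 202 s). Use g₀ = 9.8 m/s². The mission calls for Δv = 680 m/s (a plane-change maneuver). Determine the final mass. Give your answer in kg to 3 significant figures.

final mass ≈ 581 kg

v_e = Isp · g₀ = 202 × 9.8 = 1979.6 m/s.
Rocket equation: m₀/m_f = exp(Δv / v_e) = exp(680 / 1979.6) = exp(0.3435) = 1.4099.
m_f = m₀ / 1.4099 = 819 / 1.4099 = 580.892 kg.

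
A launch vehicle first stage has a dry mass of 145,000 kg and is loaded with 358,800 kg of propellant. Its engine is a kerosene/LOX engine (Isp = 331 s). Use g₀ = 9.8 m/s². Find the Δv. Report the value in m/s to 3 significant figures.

Δv ≈ 4040 m/s

v_e = Isp · g₀ = 331 × 9.8 = 3243.8 m/s.
m₀ = m_dry + m_prop = 145,000 + 358,800 = 503,800 kg.
Δv = v_e · ln(m₀/m_f) = 3243.8 × ln(3.474) = 3243.8 × 1.2454 ≈ 4040.0 m/s.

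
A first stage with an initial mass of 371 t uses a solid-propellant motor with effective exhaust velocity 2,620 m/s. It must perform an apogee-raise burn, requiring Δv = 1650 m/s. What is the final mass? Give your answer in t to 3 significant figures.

Rocket equation: m₀/m_f = exp(Δv / v_e) = exp(1650 / 2620.0) = exp(0.6298) = 1.8772.
m_f = m₀ / 1.8772 = 371 / 1.8772 = 197.635 t.

final mass ≈ 198 t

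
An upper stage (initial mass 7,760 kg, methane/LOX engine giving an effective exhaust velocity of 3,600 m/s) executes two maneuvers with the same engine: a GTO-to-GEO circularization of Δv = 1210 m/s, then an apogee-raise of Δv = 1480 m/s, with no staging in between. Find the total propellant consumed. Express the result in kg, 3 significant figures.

After the first burn: m = 7760 × exp(−1210/3600.0) = 7760 × 0.71454 = 5,544.83 kg.
After the second burn: m = 5,544.83 × exp(−1480/3600.0) = 5,544.83 × 0.66291 = 3,675.72 kg.
Total propellant = m₀ − m_final = 7760 − 3,675.72 = 4,084.28 kg.

total propellant consumed ≈ 4080 kg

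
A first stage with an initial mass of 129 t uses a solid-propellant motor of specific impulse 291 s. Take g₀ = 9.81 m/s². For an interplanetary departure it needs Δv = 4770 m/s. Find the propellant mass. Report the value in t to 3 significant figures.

v_e = Isp · g₀ = 291 × 9.81 = 2854.7 m/s.
m₀/m_f = exp(Δv / v_e) = exp(4770 / 2854.7) = exp(1.6709) = 5.3171.
m_f = 129 / 5.3171 = 24.2613 t, so propellant = m₀ − m_f = 129 − 24.2613 = 104.7387 t.

propellant mass ≈ 105 t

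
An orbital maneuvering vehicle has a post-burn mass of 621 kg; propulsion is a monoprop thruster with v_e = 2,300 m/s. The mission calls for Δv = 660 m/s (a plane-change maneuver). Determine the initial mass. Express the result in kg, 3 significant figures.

initial mass ≈ 827 kg

From the ideal rocket equation, m₀/m_f = exp(Δv / v_e) = exp(660 / 2300.0) = exp(0.2870) = 1.3324.
m₀ = m_f × 1.3324 = 621 × 1.3324 = 827.42 kg.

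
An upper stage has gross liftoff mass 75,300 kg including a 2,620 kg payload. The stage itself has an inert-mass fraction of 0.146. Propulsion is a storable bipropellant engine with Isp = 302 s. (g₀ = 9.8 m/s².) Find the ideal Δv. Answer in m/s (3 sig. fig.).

Stage wet mass = m₀ − payload = 75,300 − 2,620 = 72,680 kg.
Stage dry mass = ε × stage wet mass = 0.146 × 72,680 = 10,611.3 kg.
Burnout mass m_f = stage dry + payload = 10,611.3 + 2,620 = 13,231.3 kg.
v_e = Isp · g₀ = 302 × 9.8 = 2959.6 m/s.
Rocket equation: Δv = v_e · ln(75,300/13,231.3) = 2959.6 × ln(5.691) = 2959.6 × 1.7389 ≈ 5146 m/s.

Δv ≈ 5150 m/s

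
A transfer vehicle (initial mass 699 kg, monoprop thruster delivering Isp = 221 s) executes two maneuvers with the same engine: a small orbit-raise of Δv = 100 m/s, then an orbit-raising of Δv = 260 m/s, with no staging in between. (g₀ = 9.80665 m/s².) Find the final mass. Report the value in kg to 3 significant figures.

final mass ≈ 592 kg

v_e = Isp · g₀ = 221 × 9.80665 = 2167.3 m/s.
After the first burn: m = 699 × exp(−100/2167.3) = 699 × 0.95491 = 667.482 kg.
After the second burn: m = 667.482 × exp(−260/2167.3) = 667.482 × 0.88695 = 592.023 kg.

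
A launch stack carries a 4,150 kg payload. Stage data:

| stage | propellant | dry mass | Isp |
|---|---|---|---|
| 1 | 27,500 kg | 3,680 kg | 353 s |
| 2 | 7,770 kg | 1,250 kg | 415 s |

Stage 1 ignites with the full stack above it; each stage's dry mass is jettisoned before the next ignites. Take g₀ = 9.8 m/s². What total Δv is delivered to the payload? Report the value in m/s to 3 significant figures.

Ignition mass of stage 1 = 27,500+3,680 + 7,770+1,250 + 4,150 = 44,350 kg.
Stage 1: m₀ = 44,350 kg, m_f = 44,350 − 27,500 = 16,850 kg; Δv = 353×9.8×ln(2.632) = 3459.4×0.9678 ≈ 3348 m/s.
Stage 2: m₀ = 13,170 kg, m_f = 13,170 − 7,770 = 5,400 kg; Δv = 415×9.8×ln(2.439) = 4067.0×0.8915 ≈ 3626 m/s.
Total Δv = 3348 + 3626 = 6974 m/s.

Δv ≈ 6970 m/s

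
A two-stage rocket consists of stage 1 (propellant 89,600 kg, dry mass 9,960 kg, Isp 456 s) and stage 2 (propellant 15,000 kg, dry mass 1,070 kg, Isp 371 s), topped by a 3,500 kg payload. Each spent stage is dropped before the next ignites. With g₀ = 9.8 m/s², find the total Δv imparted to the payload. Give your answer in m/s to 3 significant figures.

Ignition mass of stage 1 = 89,600+9,960 + 15,000+1,070 + 3,500 = 119,130 kg.
Stage 1: m₀ = 119,130 kg, m_f = 119,130 − 89,600 = 29,530 kg; Δv = 456×9.8×ln(4.034) = 4468.8×1.3948 ≈ 6233 m/s.
Stage 2: m₀ = 19,570 kg, m_f = 19,570 − 15,000 = 4,570 kg; Δv = 371×9.8×ln(4.282) = 3635.8×1.4545 ≈ 5288 m/s.
Total Δv = 6233 + 5288 = 11521 m/s.

Δv ≈ 11500 m/s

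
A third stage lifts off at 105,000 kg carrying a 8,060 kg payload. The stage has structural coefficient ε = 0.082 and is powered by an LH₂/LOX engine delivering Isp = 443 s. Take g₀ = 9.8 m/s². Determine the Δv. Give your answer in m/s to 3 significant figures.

Δv ≈ 8170 m/s

Stage wet mass = m₀ − payload = 105,000 − 8,060 = 96,940 kg.
Stage dry mass = ε × stage wet mass = 0.082 × 96,940 = 7,949.08 kg.
Burnout mass m_f = stage dry + payload = 7,949.08 + 8,060 = 16,009.08 kg.
v_e = Isp · g₀ = 443 × 9.8 = 4341.4 m/s.
Δv = v_e · ln(105,000/16,009.08) = 4341.4 × ln(6.559) = 4341.4 × 1.8808 ≈ 8165 m/s.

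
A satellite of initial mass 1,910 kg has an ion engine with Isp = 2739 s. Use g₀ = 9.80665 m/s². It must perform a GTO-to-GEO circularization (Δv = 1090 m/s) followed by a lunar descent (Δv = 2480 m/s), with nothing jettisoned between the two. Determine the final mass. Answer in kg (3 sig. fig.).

final mass ≈ 1670 kg

v_e = Isp · g₀ = 2739 × 9.80665 = 26860.4 m/s.
After the first burn: m = 1910 × exp(−1090/26860.4) = 1910 × 0.96023 = 1,834.04 kg.
After the second burn: m = 1,834.04 × exp(−2480/26860.4) = 1,834.04 × 0.91180 = 1,672.28 kg.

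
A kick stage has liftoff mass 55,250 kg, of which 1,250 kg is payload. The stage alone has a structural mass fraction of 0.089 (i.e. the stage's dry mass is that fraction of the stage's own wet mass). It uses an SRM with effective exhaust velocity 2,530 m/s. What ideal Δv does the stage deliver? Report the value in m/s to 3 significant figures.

Stage wet mass = m₀ − payload = 55,250 − 1,250 = 54,000 kg.
Stage dry mass = ε × stage wet mass = 0.089 × 54,000 = 4,806 kg.
Burnout mass m_f = stage dry + payload = 4,806 + 1,250 = 6,056 kg.
By the Tsiolkovsky rocket equation, Δv = v_e · ln(55,250/6,056) = 2530.0 × ln(9.123) = 2530.0 × 2.2108 ≈ 5593 m/s.

Δv ≈ 5590 m/s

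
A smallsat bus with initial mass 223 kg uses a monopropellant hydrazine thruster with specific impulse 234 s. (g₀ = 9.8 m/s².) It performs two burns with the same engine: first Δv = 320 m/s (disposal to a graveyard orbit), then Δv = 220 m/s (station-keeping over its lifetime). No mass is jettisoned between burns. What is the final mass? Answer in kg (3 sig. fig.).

v_e = Isp · g₀ = 234 × 9.8 = 2293.2 m/s.
After the first burn: m = 223 × exp(−320/2293.2) = 223 × 0.86976 = 193.956 kg.
After the second burn: m = 193.956 × exp(−220/2293.2) = 193.956 × 0.90852 = 176.213 kg.

final mass ≈ 176 kg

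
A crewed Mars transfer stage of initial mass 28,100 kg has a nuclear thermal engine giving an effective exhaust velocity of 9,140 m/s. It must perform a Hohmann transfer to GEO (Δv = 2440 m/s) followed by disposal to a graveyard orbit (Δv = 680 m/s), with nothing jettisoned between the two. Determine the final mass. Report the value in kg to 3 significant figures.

final mass ≈ 20000 kg

After the first burn: m = 28100 × exp(−2440/9140.0) = 28100 × 0.76570 = 21,516.2 kg.
After the second burn: m = 21,516.2 × exp(−680/9140.0) = 21,516.2 × 0.92830 = 19,973.5 kg.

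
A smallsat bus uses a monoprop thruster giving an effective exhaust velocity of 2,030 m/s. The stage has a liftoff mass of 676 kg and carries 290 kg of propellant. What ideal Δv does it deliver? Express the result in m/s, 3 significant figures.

Δv ≈ 1140 m/s

m_f = m₀ − m_prop = 676 − 290 = 386 kg.
By the Tsiolkovsky rocket equation, Δv = v_e · ln(m₀/m_f) = 2030.0 × ln(1.751) = 2030.0 × 0.5604 ≈ 1137.5 m/s.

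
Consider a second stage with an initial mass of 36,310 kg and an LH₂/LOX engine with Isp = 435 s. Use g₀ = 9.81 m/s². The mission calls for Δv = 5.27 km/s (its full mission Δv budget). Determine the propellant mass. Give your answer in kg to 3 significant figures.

propellant mass ≈ 25700 kg

v_e = Isp · g₀ = 435 × 9.81 = 4267.4 m/s.
From the ideal rocket equation, m₀/m_f = exp(Δv / v_e) = exp(5270 / 4267.4) = exp(1.2350) = 3.4382.
m_f = 36,310 / 3.4382 = 10,560.8 kg, so propellant = m₀ − m_f = 36,310 − 10,560.8 = 25,749.2 kg.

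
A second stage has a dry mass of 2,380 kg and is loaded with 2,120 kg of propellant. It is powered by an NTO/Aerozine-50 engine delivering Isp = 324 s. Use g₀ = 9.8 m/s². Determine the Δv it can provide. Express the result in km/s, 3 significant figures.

Δv ≈ 2.02 km/s

v_e = Isp · g₀ = 324 × 9.8 = 3175.2 m/s.
m₀ = m_dry + m_prop = 2,380 + 2,120 = 4,500 kg.
From the ideal rocket equation, Δv = v_e · ln(m₀/m_f) = 3175.2 × ln(1.891) = 3175.2 × 0.6370 ≈ 2022.5 m/s.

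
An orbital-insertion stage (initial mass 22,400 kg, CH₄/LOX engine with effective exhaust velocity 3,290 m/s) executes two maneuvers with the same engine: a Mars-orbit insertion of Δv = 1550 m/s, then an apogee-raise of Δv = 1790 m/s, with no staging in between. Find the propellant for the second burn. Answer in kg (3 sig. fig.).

After the first burn: m = 22400 × exp(−1550/3290.0) = 22400 × 0.62430 = 13,984.3 kg.
After the second burn: m = 13,984.3 × exp(−1790/3290.0) = 13,984.3 × 0.58038 = 8,116.21 kg.
Second-burn propellant = 13,984.3 − 8,116.21 = 5,868.09 kg.

propellant for the second burn ≈ 5870 kg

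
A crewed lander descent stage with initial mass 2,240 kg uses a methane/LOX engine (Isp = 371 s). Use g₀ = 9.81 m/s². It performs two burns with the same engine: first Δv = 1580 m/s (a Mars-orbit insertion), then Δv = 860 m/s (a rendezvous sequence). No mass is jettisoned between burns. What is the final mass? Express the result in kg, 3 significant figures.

v_e = Isp · g₀ = 371 × 9.81 = 3639.5 m/s.
After the first burn: m = 2240 × exp(−1580/3639.5) = 2240 × 0.64783 = 1,451.14 kg.
After the second burn: m = 1,451.14 × exp(−860/3639.5) = 1,451.14 × 0.78955 = 1,145.75 kg.

final mass ≈ 1150 kg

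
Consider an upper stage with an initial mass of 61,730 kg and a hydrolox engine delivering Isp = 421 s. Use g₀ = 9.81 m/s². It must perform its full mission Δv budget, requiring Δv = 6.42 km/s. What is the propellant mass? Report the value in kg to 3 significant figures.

v_e = Isp · g₀ = 421 × 9.81 = 4130.0 m/s.
m₀/m_f = exp(Δv / v_e) = exp(6420 / 4130.0) = exp(1.5545) = 4.7326.
m_f = 61,730 / 4.7326 = 13,043.6 kg, so propellant = m₀ − m_f = 61,730 − 13,043.6 = 48,686.4 kg.

propellant mass ≈ 48700 kg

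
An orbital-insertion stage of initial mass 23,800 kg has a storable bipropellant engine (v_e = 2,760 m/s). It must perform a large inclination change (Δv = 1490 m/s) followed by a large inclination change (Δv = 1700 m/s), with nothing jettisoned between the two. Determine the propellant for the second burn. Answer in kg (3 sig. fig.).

After the first burn: m = 23800 × exp(−1490/2760.0) = 23800 × 0.58283 = 13,871.4 kg.
After the second burn: m = 13,871.4 × exp(−1700/2760.0) = 13,871.4 × 0.54013 = 7,492.36 kg.
Second-burn propellant = 13,871.4 − 7,492.36 = 6,379.04 kg.

propellant for the second burn ≈ 6380 kg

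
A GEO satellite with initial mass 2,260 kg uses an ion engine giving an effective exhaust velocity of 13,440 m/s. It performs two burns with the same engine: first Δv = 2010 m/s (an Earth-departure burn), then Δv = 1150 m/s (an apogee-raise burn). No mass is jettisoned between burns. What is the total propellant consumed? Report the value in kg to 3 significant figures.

After the first burn: m = 2260 × exp(−2010/13440.0) = 2260 × 0.86109 = 1,946.06 kg.
After the second burn: m = 1,946.06 × exp(−1150/13440.0) = 1,946.06 × 0.91799 = 1,786.46 kg.
Total propellant = m₀ − m_final = 2260 − 1,786.46 = 473.54 kg.

total propellant consumed ≈ 474 kg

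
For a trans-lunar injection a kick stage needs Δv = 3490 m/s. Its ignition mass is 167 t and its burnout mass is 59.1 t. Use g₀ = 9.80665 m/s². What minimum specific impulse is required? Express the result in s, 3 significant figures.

ln(m₀/m_f) = ln(167000/59100) = ln(2.826) = 1.0388.
Rocket equation: v_e = Δv / ln(m₀/m_f) = 3490 / 1.0388 = 3359.8 m/s.
Isp = v_e / g₀ = 3359.8 / 9.80665 = 342.6 s.

Isp ≈ 343 s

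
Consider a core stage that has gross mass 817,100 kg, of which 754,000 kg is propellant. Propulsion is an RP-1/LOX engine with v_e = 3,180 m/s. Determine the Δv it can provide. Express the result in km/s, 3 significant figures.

Δv ≈ 8.14 km/s

m_f = m₀ − m_prop = 817,100 − 754,000 = 63,100 kg.
By the Tsiolkovsky rocket equation, Δv = v_e · ln(m₀/m_f) = 3180.0 × ln(12.95) = 3180.0 × 2.5610 ≈ 8144.1 m/s.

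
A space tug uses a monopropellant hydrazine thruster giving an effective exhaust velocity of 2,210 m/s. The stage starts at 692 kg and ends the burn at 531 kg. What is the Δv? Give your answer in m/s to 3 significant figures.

By the Tsiolkovsky rocket equation, Δv = v_e · ln(m₀/m_f) = 2210.0 × ln(1.303) = 2210.0 × 0.2648 ≈ 585.3 m/s.

Δv ≈ 585 m/s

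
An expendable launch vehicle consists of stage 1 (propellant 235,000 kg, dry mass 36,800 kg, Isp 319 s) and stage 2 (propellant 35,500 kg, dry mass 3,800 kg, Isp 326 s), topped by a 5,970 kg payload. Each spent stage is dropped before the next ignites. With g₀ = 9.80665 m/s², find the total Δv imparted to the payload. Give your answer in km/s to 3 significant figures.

Ignition mass of stage 1 = 235,000+36,800 + 35,500+3,800 + 5,970 = 317,070 kg.
Stage 1: m₀ = 317,070 kg, m_f = 317,070 − 235,000 = 82,070 kg; Δv = 319×9.80665×ln(3.863) = 3128.3×1.3516 ≈ 4228 m/s.
Stage 2: m₀ = 45,270 kg, m_f = 45,270 − 35,500 = 9,770 kg; Δv = 326×9.80665×ln(4.634) = 3197.0×1.5333 ≈ 4902 m/s.
Total Δv = 4228 + 4902 = 9130 m/s.

Δv ≈ 9.13 km/s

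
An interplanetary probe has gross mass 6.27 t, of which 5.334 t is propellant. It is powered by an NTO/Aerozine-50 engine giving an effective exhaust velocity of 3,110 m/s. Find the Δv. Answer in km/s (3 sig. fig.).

Δv ≈ 5.91 km/s

m_f = m₀ − m_prop = 6.27 − 5.334 = 0.936 t.
From the ideal rocket equation, Δv = v_e · ln(m₀/m_f) = 3110.0 × ln(6.699) = 3110.0 × 1.9019 ≈ 5915.0 m/s.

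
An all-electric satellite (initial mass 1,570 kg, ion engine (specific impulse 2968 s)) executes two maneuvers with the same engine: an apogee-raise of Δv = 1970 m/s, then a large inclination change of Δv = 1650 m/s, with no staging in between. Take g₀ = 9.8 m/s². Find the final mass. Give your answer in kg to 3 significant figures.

v_e = Isp · g₀ = 2968 × 9.8 = 29086.4 m/s.
After the first burn: m = 1570 × exp(−1970/29086.4) = 1570 × 0.93451 = 1,467.18 kg.
After the second burn: m = 1,467.18 × exp(−1650/29086.4) = 1,467.18 × 0.94485 = 1,386.27 kg.

final mass ≈ 1390 kg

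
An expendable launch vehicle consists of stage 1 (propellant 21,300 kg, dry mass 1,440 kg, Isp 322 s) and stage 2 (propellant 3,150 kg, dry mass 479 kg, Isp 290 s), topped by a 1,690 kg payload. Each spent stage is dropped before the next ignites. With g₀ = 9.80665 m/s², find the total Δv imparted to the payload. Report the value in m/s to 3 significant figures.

Δv ≈ 7050 m/s

Ignition mass of stage 1 = 21,300+1,440 + 3,150+479 + 1,690 = 28,059 kg.
Stage 1: m₀ = 28,059 kg, m_f = 28,059 − 21,300 = 6,759 kg; Δv = 322×9.80665×ln(4.151) = 3157.7×1.4234 ≈ 4495 m/s.
Stage 2: m₀ = 5,319 kg, m_f = 5,319 − 3,150 = 2,169 kg; Δv = 290×9.80665×ln(2.452) = 2843.9×0.8970 ≈ 2551 m/s.
Total Δv = 4495 + 2551 = 7046 m/s.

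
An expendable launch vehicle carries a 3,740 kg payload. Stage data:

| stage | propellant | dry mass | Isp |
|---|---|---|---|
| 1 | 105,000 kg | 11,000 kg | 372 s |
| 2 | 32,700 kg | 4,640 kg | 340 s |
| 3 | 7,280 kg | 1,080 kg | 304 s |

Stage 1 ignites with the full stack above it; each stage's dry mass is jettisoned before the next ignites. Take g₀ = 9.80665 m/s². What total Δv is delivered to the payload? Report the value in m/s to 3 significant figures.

Δv ≈ 10000 m/s

Ignition mass of stage 1 = 105,000+11,000 + 32,700+4,640 + 7,280+1,080 + 3,740 = 165,440 kg.
Stage 1: m₀ = 165,440 kg, m_f = 165,440 − 105,000 = 60,440 kg; Δv = 372×9.80665×ln(2.737) = 3648.1×1.0070 ≈ 3673 m/s.
Stage 2: m₀ = 49,440 kg, m_f = 49,440 − 32,700 = 16,740 kg; Δv = 340×9.80665×ln(2.953) = 3334.3×1.0830 ≈ 3611 m/s.
Stage 3: m₀ = 12,100 kg, m_f = 12,100 − 7,280 = 4,820 kg; Δv = 304×9.80665×ln(2.51) = 2981.2×0.9204 ≈ 2744 m/s.
Total Δv = 3673 + 3611 + 2744 = 10028 m/s.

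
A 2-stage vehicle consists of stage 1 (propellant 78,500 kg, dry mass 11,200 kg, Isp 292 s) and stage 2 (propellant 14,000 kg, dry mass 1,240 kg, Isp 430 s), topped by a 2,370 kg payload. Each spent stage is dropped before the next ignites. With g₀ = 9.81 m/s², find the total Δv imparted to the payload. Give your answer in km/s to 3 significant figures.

Ignition mass of stage 1 = 78,500+11,200 + 14,000+1,240 + 2,370 = 107,310 kg.
Stage 1: m₀ = 107,310 kg, m_f = 107,310 − 78,500 = 28,810 kg; Δv = 292×9.81×ln(3.725) = 2864.5×1.3150 ≈ 3767 m/s.
Stage 2: m₀ = 17,610 kg, m_f = 17,610 − 14,000 = 3,610 kg; Δv = 430×9.81×ln(4.878) = 4218.3×1.5848 ≈ 6685 m/s.
Total Δv = 3767 + 6685 = 10452 m/s.

Δv ≈ 10.5 km/s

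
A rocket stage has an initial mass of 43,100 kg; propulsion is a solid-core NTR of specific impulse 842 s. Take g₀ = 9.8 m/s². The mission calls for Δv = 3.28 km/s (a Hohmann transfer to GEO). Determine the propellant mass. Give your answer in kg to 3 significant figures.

v_e = Isp · g₀ = 842 × 9.8 = 8251.6 m/s.
Using Δv = v_e ln(m₀/m_f): m₀/m_f = exp(Δv / v_e) = exp(3280 / 8251.6) = exp(0.3975) = 1.4881.
m_f = 43,100 / 1.4881 = 28,963.1 kg, so propellant = m₀ − m_f = 43,100 − 28,963.1 = 14,136.9 kg.

propellant mass ≈ 14100 kg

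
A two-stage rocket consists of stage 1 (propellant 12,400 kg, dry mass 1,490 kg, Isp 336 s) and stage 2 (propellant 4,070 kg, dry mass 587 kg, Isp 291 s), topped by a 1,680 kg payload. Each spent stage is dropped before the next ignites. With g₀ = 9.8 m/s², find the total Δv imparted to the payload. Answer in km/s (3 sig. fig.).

Δv ≈ 6.06 km/s

Ignition mass of stage 1 = 12,400+1,490 + 4,070+587 + 1,680 = 20,227 kg.
Stage 1: m₀ = 20,227 kg, m_f = 20,227 − 12,400 = 7,827 kg; Δv = 336×9.8×ln(2.584) = 3292.8×0.9494 ≈ 3126 m/s.
Stage 2: m₀ = 6,337 kg, m_f = 6,337 − 4,070 = 2,267 kg; Δv = 291×9.8×ln(2.795) = 2851.8×1.0279 ≈ 2932 m/s.
Total Δv = 3126 + 2932 = 6058 m/s.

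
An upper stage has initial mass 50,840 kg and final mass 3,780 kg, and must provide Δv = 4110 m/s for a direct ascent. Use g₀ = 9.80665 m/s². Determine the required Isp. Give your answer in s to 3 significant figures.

Isp ≈ 161 s

ln(m₀/m_f) = ln(50840/3780) = ln(13.45) = 2.5990.
Rocket equation: v_e = Δv / ln(m₀/m_f) = 4110 / 2.5990 = 1581.4 m/s.
Isp = v_e / g₀ = 1581.4 / 9.80665 = 161.3 s.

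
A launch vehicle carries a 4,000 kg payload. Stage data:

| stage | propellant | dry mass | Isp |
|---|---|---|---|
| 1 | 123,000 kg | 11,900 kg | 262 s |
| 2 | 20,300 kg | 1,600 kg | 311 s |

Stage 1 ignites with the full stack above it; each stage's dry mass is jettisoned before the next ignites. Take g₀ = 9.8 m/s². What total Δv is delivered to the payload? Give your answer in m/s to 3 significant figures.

Δv ≈ 8390 m/s

Ignition mass of stage 1 = 123,000+11,900 + 20,300+1,600 + 4,000 = 160,800 kg.
Stage 1: m₀ = 160,800 kg, m_f = 160,800 − 123,000 = 37,800 kg; Δv = 262×9.8×ln(4.254) = 2567.6×1.4479 ≈ 3718 m/s.
Stage 2: m₀ = 25,900 kg, m_f = 25,900 − 20,300 = 5,600 kg; Δv = 311×9.8×ln(4.625) = 3047.8×1.5315 ≈ 4668 m/s.
Total Δv = 3718 + 4668 = 8386 m/s.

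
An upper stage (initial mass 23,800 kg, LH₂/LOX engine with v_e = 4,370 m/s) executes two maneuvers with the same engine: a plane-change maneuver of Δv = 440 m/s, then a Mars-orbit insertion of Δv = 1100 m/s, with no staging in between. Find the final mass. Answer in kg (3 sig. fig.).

final mass ≈ 16700 kg

After the first burn: m = 23800 × exp(−440/4370.0) = 23800 × 0.90422 = 21,520.4 kg.
After the second burn: m = 21,520.4 × exp(−1100/4370.0) = 21,520.4 × 0.77747 = 16,731.5 kg.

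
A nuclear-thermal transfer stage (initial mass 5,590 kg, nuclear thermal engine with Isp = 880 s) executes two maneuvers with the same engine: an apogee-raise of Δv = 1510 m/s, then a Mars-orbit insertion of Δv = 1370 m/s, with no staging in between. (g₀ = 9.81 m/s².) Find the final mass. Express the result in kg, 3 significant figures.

final mass ≈ 4000 kg

v_e = Isp · g₀ = 880 × 9.81 = 8632.8 m/s.
After the first burn: m = 5590 × exp(−1510/8632.8) = 5590 × 0.83953 = 4,692.97 kg.
After the second burn: m = 4,692.97 × exp(−1370/8632.8) = 4,692.97 × 0.85325 = 4,004.28 kg.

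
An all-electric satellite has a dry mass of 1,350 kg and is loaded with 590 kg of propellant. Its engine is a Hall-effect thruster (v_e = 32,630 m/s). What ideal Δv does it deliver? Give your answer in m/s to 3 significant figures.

m₀ = m_dry + m_prop = 1,350 + 590 = 1,940 kg.
By the Tsiolkovsky rocket equation, Δv = v_e · ln(m₀/m_f) = 32630.0 × ln(1.437) = 32630.0 × 0.3626 ≈ 11831.1 m/s.

Δv ≈ 11800 m/s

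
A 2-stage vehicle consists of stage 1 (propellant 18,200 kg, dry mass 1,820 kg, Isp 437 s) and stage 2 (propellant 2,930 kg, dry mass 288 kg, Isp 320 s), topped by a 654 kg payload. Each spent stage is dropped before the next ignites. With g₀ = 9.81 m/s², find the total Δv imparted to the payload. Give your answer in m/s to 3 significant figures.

Δv ≈ 10600 m/s

Ignition mass of stage 1 = 18,200+1,820 + 2,930+288 + 654 = 23,892 kg.
Stage 1: m₀ = 23,892 kg, m_f = 23,892 − 18,200 = 5,692 kg; Δv = 437×9.81×ln(4.197) = 4287.0×1.4345 ≈ 6150 m/s.
Stage 2: m₀ = 3,872 kg, m_f = 3,872 − 2,930 = 942 kg; Δv = 320×9.81×ln(4.11) = 3139.2×1.4135 ≈ 4437 m/s.
Total Δv = 6150 + 4437 = 10587 m/s.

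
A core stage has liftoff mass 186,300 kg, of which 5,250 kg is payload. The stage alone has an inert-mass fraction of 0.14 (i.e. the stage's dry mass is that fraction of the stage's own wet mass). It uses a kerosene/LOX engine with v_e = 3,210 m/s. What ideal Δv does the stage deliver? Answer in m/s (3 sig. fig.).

Stage wet mass = m₀ − payload = 186,300 − 5,250 = 181,050 kg.
Stage dry mass = ε × stage wet mass = 0.14 × 181,050 = 25,347 kg.
Burnout mass m_f = stage dry + payload = 25,347 + 5,250 = 30,597 kg.
Δv = v_e · ln(186,300/30,597) = 3210.0 × ln(6.089) = 3210.0 × 1.8065 ≈ 5799 m/s.

Δv ≈ 5800 m/s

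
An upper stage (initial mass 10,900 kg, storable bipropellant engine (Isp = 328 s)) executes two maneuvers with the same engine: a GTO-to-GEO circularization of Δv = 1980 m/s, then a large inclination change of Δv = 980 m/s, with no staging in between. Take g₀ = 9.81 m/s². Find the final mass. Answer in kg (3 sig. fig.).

v_e = Isp · g₀ = 328 × 9.81 = 3217.7 m/s.
After the first burn: m = 10900 × exp(−1980/3217.7) = 10900 × 0.54045 = 5,890.91 kg.
After the second burn: m = 5,890.91 × exp(−980/3217.7) = 5,890.91 × 0.73744 = 4,344.19 kg.

final mass ≈ 4340 kg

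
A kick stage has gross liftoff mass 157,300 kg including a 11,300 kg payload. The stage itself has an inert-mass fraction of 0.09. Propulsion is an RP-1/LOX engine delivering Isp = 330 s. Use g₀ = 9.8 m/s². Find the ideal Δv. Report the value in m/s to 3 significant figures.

Δv ≈ 6020 m/s

Stage wet mass = m₀ − payload = 157,300 − 11,300 = 146,000 kg.
Stage dry mass = ε × stage wet mass = 0.09 × 146,000 = 13,140 kg.
Burnout mass m_f = stage dry + payload = 13,140 + 11,300 = 24,440 kg.
v_e = Isp · g₀ = 330 × 9.8 = 3234.0 m/s.
Using Δv = v_e ln(m₀/m_f): Δv = v_e · ln(157,300/24,440) = 3234.0 × ln(6.436) = 3234.0 × 1.8619 ≈ 6021 m/s.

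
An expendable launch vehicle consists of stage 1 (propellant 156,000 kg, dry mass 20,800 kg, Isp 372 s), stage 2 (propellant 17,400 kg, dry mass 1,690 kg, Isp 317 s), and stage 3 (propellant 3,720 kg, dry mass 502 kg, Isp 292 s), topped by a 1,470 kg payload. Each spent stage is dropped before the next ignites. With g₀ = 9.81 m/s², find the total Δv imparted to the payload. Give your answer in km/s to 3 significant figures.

Ignition mass of stage 1 = 156,000+20,800 + 17,400+1,690 + 3,720+502 + 1,470 = 201,582 kg.
Stage 1: m₀ = 201,582 kg, m_f = 201,582 − 156,000 = 45,582 kg; Δv = 372×9.81×ln(4.422) = 3649.3×1.4867 ≈ 5425 m/s.
Stage 2: m₀ = 24,782 kg, m_f = 24,782 − 17,400 = 7,382 kg; Δv = 317×9.81×ln(3.357) = 3109.8×1.2111 ≈ 3766 m/s.
Stage 3: m₀ = 5,692 kg, m_f = 5,692 − 3,720 = 1,972 kg; Δv = 292×9.81×ln(2.886) = 2864.5×1.0600 ≈ 3036 m/s.
Total Δv = 5425 + 3766 + 3036 = 12227 m/s.

Δv ≈ 12.2 km/s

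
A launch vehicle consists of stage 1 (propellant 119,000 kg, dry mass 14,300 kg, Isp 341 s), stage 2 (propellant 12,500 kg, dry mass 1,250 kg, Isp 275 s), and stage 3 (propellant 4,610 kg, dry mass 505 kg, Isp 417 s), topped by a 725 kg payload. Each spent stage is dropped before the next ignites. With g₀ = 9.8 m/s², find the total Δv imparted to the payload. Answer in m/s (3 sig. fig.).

Δv ≈ 14100 m/s

Ignition mass of stage 1 = 119,000+14,300 + 12,500+1,250 + 4,610+505 + 725 = 152,890 kg.
Stage 1: m₀ = 152,890 kg, m_f = 152,890 − 119,000 = 33,890 kg; Δv = 341×9.8×ln(4.511) = 3341.8×1.5066 ≈ 5035 m/s.
Stage 2: m₀ = 19,590 kg, m_f = 19,590 − 12,500 = 7,090 kg; Δv = 275×9.8×ln(2.763) = 2695.0×1.0163 ≈ 2739 m/s.
Stage 3: m₀ = 5,840 kg, m_f = 5,840 − 4,610 = 1,230 kg; Δv = 417×9.8×ln(4.748) = 4086.6×1.5577 ≈ 6366 m/s.
Total Δv = 5035 + 2739 + 6366 = 14140 m/s.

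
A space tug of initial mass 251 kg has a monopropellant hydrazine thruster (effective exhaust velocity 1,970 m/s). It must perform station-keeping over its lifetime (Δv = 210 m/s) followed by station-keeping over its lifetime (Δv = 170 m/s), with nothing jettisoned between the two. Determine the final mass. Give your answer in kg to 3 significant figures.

After the first burn: m = 251 × exp(−210/1970.0) = 251 × 0.89889 = 225.621 kg.
After the second burn: m = 225.621 × exp(−170/1970.0) = 225.621 × 0.91732 = 206.967 kg.

final mass ≈ 207 kg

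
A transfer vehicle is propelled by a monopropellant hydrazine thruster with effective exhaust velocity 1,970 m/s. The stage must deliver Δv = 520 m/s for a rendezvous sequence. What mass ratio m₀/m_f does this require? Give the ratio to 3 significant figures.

By the Tsiolkovsky rocket equation, m₀/m_f = exp(Δv / v_e) = exp(520 / 1970.0) = exp(0.2640) = 1.3021.

mass ratio ≈ 1.30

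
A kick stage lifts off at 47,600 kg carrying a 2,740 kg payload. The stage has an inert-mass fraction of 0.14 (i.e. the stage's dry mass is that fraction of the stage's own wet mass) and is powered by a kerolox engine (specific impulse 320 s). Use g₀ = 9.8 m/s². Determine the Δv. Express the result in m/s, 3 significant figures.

Δv ≈ 5220 m/s

Stage wet mass = m₀ − payload = 47,600 − 2,740 = 44,860 kg.
Stage dry mass = ε × stage wet mass = 0.14 × 44,860 = 6,280.4 kg.
Burnout mass m_f = stage dry + payload = 6,280.4 + 2,740 = 9,020.4 kg.
v_e = Isp · g₀ = 320 × 9.8 = 3136.0 m/s.
Rocket equation: Δv = v_e · ln(47,600/9,020.4) = 3136.0 × ln(5.277) = 3136.0 × 1.6633 ≈ 5216 m/s.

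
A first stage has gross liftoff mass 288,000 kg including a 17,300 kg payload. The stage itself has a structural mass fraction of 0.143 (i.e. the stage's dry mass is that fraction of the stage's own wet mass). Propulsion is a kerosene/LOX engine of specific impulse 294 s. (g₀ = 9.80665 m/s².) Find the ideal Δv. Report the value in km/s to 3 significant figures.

Stage wet mass = m₀ − payload = 288,000 − 17,300 = 270,700 kg.
Stage dry mass = ε × stage wet mass = 0.143 × 270,700 = 38,710.1 kg.
Burnout mass m_f = stage dry + payload = 38,710.1 + 17,300 = 56,010.1 kg.
v_e = Isp · g₀ = 294 × 9.80665 = 2883.2 m/s.
Rocket equation: Δv = v_e · ln(288,000/56,010.1) = 2883.2 × ln(5.142) = 2883.2 × 1.6374 ≈ 4721 m/s.

Δv ≈ 4.72 km/s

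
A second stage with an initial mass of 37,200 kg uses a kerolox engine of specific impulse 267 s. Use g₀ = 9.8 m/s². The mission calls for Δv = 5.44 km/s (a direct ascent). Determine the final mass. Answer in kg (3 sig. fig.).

v_e = Isp · g₀ = 267 × 9.8 = 2616.6 m/s.
Rocket equation: m₀/m_f = exp(Δv / v_e) = exp(5440 / 2616.6) = exp(2.0790) = 7.9967.
m_f = m₀ / 7.9967 = 37,200 / 7.9967 = 4,651.92 kg.

final mass ≈ 4650 kg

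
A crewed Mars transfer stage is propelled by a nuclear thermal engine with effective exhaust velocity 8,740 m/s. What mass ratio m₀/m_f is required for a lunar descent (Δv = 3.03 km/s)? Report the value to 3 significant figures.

mass ratio ≈ 1.41

Using Δv = v_e ln(m₀/m_f): m₀/m_f = exp(Δv / v_e) = exp(3030 / 8740.0) = exp(0.3467) = 1.4144.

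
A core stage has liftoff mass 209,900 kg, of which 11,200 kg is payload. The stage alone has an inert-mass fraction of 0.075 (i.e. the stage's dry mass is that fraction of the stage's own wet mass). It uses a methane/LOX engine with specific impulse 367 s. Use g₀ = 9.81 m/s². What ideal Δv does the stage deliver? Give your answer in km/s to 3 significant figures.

Δv ≈ 7.51 km/s

Stage wet mass = m₀ − payload = 209,900 − 11,200 = 198,700 kg.
Stage dry mass = ε × stage wet mass = 0.075 × 198,700 = 14,902.5 kg.
Burnout mass m_f = stage dry + payload = 14,902.5 + 11,200 = 26,102.5 kg.
v_e = Isp · g₀ = 367 × 9.81 = 3600.3 m/s.
Δv = v_e · ln(209,900/26,102.5) = 3600.3 × ln(8.041) = 3600.3 × 2.0846 ≈ 7505 m/s.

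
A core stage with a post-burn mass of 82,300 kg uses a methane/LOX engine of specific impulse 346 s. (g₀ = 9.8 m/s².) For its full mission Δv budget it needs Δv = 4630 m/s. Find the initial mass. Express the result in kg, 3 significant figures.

v_e = Isp · g₀ = 346 × 9.8 = 3390.8 m/s.
Rocket equation: m₀/m_f = exp(Δv / v_e) = exp(4630 / 3390.8) = exp(1.3655) = 3.9175.
m₀ = m_f × 3.9175 = 82,300 × 3.9175 = 322,410 kg.

initial mass ≈ 322000 kg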